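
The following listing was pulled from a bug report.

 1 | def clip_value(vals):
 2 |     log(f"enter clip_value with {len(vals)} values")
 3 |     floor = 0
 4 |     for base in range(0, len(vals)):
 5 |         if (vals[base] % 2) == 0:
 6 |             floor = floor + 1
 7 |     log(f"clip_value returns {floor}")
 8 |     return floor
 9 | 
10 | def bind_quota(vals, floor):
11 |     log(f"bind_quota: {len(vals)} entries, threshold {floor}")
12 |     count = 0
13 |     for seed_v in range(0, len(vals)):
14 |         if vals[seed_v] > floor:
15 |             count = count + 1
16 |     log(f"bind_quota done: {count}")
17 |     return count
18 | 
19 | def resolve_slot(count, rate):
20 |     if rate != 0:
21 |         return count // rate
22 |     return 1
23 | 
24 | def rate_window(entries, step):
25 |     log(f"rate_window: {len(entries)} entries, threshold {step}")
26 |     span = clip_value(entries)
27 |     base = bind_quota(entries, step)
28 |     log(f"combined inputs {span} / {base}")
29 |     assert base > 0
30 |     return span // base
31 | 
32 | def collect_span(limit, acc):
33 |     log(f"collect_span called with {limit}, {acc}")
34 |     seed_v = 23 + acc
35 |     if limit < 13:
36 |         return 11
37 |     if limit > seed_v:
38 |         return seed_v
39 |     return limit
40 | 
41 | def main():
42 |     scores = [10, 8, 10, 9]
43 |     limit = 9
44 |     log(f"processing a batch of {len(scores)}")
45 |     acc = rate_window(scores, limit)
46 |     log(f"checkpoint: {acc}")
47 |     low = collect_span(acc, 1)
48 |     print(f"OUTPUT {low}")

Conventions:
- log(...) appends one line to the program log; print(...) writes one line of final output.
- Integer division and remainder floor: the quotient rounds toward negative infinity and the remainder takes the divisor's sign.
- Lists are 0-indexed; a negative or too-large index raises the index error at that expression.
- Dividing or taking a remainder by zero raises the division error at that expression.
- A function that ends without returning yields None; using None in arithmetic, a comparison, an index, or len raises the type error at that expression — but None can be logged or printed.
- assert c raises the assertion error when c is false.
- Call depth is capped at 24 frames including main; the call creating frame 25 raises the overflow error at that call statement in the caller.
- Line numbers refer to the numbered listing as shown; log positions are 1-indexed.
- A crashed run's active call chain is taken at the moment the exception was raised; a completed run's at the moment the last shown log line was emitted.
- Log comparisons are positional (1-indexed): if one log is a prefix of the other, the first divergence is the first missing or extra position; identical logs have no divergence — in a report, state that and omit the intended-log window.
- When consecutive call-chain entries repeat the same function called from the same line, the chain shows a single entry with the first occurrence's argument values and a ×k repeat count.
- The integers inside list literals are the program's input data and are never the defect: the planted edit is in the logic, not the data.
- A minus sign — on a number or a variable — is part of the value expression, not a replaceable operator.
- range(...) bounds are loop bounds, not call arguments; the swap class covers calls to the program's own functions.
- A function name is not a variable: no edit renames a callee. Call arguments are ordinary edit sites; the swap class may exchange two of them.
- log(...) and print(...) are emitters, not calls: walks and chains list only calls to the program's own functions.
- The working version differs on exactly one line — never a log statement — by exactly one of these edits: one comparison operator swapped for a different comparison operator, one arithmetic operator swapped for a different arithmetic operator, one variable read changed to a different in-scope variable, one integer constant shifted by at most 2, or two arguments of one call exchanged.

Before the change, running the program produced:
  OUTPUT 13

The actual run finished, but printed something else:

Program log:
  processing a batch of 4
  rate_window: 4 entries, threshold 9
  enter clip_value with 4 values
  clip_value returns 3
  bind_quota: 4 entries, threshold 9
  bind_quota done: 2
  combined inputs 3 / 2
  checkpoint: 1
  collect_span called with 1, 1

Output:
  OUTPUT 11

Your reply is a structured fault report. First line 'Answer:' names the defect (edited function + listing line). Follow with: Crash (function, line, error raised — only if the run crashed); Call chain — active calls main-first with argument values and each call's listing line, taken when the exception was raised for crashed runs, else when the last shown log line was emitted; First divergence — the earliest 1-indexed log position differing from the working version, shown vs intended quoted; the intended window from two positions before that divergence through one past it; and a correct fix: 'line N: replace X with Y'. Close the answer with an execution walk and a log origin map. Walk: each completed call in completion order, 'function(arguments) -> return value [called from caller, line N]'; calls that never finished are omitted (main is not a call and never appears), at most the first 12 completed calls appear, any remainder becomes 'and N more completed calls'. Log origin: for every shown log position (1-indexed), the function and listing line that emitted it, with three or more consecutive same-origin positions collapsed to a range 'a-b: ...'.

Answer: the defect is in collect_span at line 36.
Key observation: The two runs log identically and part ways only at the printed values.
Call chain: main -> collect_span(1, 1) (called at line 47).
First divergence: none; the two logs match at every position.
Execution walk:
  clip_value([10, 8, 10, 9]) -> 3  [called from rate_window, line 26]
  bind_quota([10, 8, 10, 9], 9) -> 2  [called from rate_window, line 27]
  rate_window([10, 8, 10, 9], 9) -> 1  [called from main, line 45]
  collect_span(1, 1) -> 11  [called from main, line 47]
Log origin:
  1: emitted by main (line 44)
  2: emitted by rate_window (line 25)
  3: emitted by clip_value (line 2)
  4: emitted by clip_value (line 7)
  5: emitted by bind_quota (line 11)
  6: emitted by bind_quota (line 16)
  7: emitted by rate_window (line 28)
  8: emitted by main (line 46)
  9: emitted by collect_span (line 33)
A correct fix: line 36: replace `11` with `13`.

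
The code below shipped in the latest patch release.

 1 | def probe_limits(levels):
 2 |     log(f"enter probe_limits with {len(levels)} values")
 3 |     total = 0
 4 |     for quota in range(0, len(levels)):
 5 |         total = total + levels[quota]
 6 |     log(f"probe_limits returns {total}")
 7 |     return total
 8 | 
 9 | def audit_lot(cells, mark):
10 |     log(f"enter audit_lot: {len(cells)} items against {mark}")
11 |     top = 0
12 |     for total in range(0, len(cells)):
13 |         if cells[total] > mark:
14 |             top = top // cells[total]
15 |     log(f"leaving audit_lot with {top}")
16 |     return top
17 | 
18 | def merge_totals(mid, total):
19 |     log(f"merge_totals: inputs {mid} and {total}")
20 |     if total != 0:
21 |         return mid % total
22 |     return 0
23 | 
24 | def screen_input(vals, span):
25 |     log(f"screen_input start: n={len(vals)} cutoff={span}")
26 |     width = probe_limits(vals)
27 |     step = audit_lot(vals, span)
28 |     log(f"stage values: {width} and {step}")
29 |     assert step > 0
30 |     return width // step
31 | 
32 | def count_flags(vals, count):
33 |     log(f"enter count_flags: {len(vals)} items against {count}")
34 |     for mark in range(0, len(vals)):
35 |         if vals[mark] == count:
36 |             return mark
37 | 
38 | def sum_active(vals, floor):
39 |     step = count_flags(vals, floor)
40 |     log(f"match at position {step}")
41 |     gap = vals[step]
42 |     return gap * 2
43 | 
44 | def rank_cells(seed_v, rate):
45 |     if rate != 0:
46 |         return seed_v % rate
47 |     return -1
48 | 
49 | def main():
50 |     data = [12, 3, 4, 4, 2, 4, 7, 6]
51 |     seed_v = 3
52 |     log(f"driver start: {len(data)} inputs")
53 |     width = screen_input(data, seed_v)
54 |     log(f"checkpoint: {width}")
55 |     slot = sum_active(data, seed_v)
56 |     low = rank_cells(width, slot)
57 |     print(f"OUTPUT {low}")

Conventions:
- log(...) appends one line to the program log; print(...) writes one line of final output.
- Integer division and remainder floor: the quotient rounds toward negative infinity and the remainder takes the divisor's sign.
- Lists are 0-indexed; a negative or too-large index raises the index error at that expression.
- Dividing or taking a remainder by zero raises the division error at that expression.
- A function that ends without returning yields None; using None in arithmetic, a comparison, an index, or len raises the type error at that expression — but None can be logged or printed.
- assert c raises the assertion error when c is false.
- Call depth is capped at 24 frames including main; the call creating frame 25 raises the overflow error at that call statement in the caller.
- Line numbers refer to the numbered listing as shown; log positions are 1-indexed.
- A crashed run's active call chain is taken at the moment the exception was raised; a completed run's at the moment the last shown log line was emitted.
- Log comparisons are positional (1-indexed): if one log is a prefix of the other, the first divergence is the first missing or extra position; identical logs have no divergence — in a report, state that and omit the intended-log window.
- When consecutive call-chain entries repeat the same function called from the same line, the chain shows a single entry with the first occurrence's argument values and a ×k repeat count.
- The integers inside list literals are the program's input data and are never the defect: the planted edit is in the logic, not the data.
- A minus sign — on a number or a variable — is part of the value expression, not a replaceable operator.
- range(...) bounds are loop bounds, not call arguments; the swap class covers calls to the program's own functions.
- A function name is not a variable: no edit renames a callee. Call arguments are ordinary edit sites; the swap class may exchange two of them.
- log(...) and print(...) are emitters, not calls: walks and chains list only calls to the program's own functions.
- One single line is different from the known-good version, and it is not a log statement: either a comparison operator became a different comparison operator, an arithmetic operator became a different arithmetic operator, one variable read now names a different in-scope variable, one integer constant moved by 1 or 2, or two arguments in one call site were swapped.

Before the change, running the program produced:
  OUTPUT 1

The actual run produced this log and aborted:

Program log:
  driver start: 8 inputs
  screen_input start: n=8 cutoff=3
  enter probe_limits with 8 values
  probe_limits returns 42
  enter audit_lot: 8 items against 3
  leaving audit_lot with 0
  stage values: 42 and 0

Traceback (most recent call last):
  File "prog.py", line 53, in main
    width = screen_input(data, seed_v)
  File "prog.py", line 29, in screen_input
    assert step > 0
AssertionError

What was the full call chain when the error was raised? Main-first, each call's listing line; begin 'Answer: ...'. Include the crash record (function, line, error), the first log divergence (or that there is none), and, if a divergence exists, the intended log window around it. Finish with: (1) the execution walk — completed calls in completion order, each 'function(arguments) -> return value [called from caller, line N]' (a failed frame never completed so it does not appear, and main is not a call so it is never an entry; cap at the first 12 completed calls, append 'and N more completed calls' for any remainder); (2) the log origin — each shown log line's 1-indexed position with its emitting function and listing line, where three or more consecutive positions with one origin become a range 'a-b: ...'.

Answer: main -> screen_input (called at line 53).
Key observation: Everything matches until log position 6, which reads 'leaving audit_lot with 0' in place of 'leaving audit_lot with 37'.
Crash: screen_input, line 29, AssertionError.
First divergence: at position 6 the run shows 'leaving audit_lot with 0' where the working version logs 'leaving audit_lot with 37'.
Intended log window:
  4: probe_limits returns 42
  5: enter audit_lot: 8 items against 3
  6: leaving audit_lot with 37
  7: stage values: 42 and 37
Execution walk:
  probe_limits([12, 3, 4, 4, 2, 4, 7, 6]) -> 42  [called from screen_input, line 26]
  audit_lot([12, 3, 4, 4, 2, 4, 7, 6], 3) -> 0  [called from screen_input, line 27]
Log origins:
  1: logged in main at line 52
  2: logged in screen_input at line 25
  3: logged in probe_limits at line 2
  4: logged in probe_limits at line 6
  5: logged in audit_lot at line 10
  6: logged in audit_lot at line 15
  7: logged in screen_input at line 28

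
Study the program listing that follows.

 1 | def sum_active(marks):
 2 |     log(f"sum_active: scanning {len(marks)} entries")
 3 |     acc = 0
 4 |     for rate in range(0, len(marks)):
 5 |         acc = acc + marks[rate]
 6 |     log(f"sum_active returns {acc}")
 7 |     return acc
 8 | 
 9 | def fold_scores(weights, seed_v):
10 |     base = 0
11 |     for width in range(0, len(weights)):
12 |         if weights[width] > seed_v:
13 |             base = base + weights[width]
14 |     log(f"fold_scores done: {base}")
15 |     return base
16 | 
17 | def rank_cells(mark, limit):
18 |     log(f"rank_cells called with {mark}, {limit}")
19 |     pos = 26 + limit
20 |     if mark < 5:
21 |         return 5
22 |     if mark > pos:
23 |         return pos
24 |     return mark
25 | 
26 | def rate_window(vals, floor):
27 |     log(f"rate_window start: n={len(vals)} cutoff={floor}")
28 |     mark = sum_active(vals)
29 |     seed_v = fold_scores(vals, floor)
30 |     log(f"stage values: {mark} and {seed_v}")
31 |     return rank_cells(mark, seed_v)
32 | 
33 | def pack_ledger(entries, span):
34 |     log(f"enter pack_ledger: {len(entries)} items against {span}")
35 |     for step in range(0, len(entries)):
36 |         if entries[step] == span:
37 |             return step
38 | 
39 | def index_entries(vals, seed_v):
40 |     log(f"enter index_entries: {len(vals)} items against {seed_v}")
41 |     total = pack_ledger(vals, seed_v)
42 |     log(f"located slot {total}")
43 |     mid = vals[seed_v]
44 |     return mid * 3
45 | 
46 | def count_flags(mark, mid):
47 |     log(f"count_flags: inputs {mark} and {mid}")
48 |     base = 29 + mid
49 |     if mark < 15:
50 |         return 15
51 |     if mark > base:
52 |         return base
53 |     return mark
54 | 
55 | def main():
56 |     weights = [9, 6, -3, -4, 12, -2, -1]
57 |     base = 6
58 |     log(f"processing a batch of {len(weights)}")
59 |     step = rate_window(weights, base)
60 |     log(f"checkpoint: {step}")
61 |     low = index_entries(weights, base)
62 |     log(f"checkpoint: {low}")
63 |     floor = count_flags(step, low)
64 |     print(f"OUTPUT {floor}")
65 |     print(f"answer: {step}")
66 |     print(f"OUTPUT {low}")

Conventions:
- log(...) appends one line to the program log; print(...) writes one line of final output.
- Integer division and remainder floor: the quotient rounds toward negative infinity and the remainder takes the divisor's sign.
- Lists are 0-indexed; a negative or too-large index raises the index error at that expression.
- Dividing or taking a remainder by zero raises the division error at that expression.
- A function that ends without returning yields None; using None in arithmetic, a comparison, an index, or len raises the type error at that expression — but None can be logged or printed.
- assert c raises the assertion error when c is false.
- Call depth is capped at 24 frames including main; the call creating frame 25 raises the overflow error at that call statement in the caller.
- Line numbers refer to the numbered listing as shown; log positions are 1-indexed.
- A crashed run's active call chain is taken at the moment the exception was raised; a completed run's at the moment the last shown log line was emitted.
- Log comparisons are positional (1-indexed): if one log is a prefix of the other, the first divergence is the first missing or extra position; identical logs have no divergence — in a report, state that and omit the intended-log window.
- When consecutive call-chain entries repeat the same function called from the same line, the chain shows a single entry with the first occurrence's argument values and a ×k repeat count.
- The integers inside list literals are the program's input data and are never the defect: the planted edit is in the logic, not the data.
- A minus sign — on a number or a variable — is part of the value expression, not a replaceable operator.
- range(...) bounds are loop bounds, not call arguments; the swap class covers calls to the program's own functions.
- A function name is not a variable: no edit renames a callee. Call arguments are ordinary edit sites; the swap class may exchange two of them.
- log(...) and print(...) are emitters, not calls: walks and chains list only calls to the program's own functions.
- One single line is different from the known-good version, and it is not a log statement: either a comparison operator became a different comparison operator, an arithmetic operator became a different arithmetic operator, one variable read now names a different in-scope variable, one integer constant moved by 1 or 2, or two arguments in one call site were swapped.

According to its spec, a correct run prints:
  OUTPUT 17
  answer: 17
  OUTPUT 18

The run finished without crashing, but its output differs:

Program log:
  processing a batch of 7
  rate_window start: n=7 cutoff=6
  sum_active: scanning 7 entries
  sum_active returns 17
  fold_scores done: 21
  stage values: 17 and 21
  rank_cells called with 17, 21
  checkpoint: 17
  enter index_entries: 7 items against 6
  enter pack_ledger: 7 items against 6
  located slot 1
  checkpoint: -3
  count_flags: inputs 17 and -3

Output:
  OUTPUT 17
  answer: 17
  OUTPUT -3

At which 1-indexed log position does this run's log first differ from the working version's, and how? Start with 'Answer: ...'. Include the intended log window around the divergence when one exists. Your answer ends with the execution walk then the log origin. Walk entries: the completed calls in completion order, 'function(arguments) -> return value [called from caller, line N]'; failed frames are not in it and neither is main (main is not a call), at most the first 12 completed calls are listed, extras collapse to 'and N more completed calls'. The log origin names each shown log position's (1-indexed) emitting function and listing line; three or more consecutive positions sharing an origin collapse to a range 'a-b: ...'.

Answer: at position 12 the run shows 'checkpoint: -3' where the working version logs 'checkpoint: 18'.
Intended log window:
  10: enter pack_ledger: 7 items against 6
  11: located slot 1
  12: checkpoint: 18
  13: count_flags: inputs 17 and 18
Execution walk:
  sum_active([9, 6, -3, -4, 12, -2, -1]) -> 17  [called from rate_window, line 28]
  fold_scores([9, 6, -3, -4, 12, -2, -1], 6) -> 21  [called from rate_window, line 29]
  rank_cells(17, 21) -> 17  [called from rate_window, line 31]
  rate_window([9, 6, -3, -4, 12, -2, -1], 6) -> 17  [called from main, line 59]
  pack_ledger([9, 6, -3, -4, 12, -2, -1], 6) -> 1  [called from index_entries, line 41]
  index_entries([9, 6, -3, -4, 12, -2, -1], 6) -> -3  [called from main, line 61]
  count_flags(17, -3) -> 17  [called from main, line 63]
Log origin:
  1: logged in main at line 58
  2: logged in rate_window at line 27
  3: logged in sum_active at line 2
  4: logged in sum_active at line 6
  5: logged in fold_scores at line 14
  6: logged in rate_window at line 30
  7: logged in rank_cells at line 18
  8: logged in main at line 60
  9: logged in index_entries at line 40
  10: logged in pack_ledger at line 34
  11: logged in index_entries at line 42
  12: logged in main at line 62
  13: logged in count_flags at line 47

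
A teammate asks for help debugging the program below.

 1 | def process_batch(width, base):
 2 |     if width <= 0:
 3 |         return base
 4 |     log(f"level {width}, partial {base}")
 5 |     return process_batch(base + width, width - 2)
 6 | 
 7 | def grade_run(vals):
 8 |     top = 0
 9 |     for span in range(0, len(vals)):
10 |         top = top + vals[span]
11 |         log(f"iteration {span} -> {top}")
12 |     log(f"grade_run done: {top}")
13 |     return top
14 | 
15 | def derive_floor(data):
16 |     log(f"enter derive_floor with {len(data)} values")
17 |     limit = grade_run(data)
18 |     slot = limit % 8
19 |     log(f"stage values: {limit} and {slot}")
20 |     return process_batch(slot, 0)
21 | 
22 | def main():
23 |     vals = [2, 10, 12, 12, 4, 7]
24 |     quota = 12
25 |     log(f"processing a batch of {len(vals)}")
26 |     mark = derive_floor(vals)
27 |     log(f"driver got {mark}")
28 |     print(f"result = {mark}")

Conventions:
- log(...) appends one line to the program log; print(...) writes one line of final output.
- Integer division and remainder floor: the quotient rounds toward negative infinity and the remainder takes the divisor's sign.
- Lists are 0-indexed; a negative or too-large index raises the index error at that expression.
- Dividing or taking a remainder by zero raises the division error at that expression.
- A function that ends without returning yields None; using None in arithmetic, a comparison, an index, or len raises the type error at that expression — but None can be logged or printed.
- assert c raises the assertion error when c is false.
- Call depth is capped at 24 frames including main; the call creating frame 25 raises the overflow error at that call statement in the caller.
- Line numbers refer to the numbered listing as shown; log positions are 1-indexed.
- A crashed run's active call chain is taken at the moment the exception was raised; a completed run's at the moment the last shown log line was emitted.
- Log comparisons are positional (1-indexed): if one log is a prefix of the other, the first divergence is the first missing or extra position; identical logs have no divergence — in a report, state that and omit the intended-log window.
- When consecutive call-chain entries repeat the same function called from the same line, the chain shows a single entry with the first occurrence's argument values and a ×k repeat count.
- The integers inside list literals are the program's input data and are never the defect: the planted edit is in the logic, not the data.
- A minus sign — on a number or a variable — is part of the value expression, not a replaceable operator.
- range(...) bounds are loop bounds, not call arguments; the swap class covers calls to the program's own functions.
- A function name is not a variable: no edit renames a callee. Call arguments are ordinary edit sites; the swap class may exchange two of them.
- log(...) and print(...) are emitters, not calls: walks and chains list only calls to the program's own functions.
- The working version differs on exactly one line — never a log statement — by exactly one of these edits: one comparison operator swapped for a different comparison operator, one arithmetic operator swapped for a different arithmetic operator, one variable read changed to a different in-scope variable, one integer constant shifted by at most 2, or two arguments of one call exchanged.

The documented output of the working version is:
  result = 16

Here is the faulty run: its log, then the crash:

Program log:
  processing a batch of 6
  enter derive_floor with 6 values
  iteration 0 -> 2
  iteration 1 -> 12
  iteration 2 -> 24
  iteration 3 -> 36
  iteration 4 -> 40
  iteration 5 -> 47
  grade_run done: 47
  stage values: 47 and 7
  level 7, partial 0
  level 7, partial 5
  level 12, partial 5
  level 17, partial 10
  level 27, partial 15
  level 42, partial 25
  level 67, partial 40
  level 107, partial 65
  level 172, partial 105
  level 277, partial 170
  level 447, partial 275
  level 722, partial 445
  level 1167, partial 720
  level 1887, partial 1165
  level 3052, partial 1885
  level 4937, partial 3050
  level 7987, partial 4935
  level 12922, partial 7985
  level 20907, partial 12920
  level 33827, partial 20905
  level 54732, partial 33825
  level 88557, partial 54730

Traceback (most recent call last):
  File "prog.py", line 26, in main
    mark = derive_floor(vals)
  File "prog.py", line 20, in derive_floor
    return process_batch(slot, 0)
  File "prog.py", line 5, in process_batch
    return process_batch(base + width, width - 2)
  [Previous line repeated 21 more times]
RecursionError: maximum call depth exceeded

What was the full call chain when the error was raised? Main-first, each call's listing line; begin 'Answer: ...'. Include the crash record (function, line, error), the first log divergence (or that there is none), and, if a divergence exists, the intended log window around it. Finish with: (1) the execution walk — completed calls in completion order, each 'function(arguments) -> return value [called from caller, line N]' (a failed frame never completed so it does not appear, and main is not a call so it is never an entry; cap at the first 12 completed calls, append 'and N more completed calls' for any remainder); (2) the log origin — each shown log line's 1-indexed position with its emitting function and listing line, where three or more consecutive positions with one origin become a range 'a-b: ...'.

Answer: main -> derive_floor (called at line 26) -> process_batch (called at line 20) -> process_batch (called at line 5) ×21.
Key observation: Everything matches until log position 12, which reads 'level 7, partial 5' in place of 'level 5, partial 7'.
Crash: process_batch, line 5, RecursionError.
First divergence: position 12; shown 'level 7, partial 5' vs intended 'level 5, partial 7'.
Intended log window:
  10: stage values: 47 and 7
  11: level 7, partial 0
  12: level 5, partial 7
  13: level 3, partial 12
Execution walk:
  grade_run([2, 10, 12, 12, 4, 7]) -> 47  [called from derive_floor, line 17]
Log origins:
  1 — main, line 25
  2 — derive_floor, line 16
  3-8 — grade_run, line 11
  9 — grade_run, line 12
  10 — derive_floor, line 19
  11-32 — process_batch, line 4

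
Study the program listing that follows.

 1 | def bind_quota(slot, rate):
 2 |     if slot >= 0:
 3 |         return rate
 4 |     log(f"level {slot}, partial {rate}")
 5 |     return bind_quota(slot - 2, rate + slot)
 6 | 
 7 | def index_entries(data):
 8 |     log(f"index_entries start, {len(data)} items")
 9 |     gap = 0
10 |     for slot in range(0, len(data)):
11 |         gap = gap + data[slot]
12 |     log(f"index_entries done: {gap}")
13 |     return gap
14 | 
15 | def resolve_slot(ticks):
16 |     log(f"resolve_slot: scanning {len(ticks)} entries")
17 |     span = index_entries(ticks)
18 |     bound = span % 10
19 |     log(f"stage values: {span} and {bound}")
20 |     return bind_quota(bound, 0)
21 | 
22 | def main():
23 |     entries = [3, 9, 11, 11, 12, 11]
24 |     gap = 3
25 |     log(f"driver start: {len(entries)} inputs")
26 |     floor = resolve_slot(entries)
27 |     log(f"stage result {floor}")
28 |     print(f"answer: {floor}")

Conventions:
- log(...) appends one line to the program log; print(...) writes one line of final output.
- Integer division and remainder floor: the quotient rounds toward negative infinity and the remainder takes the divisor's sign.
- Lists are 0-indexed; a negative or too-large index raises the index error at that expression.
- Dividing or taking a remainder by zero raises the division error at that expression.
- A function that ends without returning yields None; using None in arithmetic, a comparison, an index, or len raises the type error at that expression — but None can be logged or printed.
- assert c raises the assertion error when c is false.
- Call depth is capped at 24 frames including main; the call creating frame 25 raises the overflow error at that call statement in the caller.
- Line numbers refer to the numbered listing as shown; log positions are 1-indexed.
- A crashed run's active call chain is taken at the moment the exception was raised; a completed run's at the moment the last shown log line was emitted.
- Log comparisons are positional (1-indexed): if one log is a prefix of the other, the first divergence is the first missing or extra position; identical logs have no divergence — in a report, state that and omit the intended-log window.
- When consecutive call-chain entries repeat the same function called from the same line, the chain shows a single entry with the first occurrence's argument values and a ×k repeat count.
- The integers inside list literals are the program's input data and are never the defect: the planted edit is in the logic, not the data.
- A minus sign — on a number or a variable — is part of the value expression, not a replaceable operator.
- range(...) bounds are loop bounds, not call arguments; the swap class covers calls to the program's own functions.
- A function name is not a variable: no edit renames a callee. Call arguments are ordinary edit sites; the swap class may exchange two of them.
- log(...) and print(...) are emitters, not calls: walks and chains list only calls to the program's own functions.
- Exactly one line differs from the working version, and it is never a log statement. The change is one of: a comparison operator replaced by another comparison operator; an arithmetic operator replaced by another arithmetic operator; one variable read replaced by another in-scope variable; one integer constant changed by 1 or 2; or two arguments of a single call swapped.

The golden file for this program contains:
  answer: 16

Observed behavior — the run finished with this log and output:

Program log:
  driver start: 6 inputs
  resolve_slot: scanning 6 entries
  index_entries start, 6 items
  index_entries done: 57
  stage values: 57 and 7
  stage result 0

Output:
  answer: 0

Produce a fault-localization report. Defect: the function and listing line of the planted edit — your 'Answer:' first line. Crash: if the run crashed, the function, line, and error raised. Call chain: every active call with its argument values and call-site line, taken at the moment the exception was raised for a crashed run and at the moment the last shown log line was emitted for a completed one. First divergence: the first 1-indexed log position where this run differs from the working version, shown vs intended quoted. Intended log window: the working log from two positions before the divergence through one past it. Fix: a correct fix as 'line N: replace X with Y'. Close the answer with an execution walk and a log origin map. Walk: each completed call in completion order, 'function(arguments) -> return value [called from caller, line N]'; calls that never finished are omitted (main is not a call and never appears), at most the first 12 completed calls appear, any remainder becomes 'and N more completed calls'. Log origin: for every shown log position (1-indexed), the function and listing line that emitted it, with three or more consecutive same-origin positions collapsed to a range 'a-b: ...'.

Answer: the defect is in bind_quota at line 2.
The tell: The earliest visible damage is log position 6 — 'stage result 0' rather than the intended 'level 7, partial 0'.
Call chain: main.
First divergence: position 6 — shown 'stage result 0', intended 'level 7, partial 0'.
Intended log window:
  4: index_entries done: 57
  5: stage values: 57 and 7
  6: level 7, partial 0
  7: level 5, partial 7
Execution walk:
  index_entries([3, 9, 11, 11, 12, 11]) -> 57  [called from resolve_slot, line 17]
  bind_quota(7, 0) -> 0  [called from resolve_slot, line 20]
  resolve_slot([3, 9, 11, 11, 12, 11]) -> 0  [called from main, line 26]
Log line origins:
  1: emitted by main (line 25)
  2: emitted by resolve_slot (line 16)
  3: emitted by index_entries (line 8)
  4: emitted by index_entries (line 12)
  5: emitted by resolve_slot (line 19)
  6: emitted by main (line 27)
A correct fix: line 2: replace `>=` with `<=`.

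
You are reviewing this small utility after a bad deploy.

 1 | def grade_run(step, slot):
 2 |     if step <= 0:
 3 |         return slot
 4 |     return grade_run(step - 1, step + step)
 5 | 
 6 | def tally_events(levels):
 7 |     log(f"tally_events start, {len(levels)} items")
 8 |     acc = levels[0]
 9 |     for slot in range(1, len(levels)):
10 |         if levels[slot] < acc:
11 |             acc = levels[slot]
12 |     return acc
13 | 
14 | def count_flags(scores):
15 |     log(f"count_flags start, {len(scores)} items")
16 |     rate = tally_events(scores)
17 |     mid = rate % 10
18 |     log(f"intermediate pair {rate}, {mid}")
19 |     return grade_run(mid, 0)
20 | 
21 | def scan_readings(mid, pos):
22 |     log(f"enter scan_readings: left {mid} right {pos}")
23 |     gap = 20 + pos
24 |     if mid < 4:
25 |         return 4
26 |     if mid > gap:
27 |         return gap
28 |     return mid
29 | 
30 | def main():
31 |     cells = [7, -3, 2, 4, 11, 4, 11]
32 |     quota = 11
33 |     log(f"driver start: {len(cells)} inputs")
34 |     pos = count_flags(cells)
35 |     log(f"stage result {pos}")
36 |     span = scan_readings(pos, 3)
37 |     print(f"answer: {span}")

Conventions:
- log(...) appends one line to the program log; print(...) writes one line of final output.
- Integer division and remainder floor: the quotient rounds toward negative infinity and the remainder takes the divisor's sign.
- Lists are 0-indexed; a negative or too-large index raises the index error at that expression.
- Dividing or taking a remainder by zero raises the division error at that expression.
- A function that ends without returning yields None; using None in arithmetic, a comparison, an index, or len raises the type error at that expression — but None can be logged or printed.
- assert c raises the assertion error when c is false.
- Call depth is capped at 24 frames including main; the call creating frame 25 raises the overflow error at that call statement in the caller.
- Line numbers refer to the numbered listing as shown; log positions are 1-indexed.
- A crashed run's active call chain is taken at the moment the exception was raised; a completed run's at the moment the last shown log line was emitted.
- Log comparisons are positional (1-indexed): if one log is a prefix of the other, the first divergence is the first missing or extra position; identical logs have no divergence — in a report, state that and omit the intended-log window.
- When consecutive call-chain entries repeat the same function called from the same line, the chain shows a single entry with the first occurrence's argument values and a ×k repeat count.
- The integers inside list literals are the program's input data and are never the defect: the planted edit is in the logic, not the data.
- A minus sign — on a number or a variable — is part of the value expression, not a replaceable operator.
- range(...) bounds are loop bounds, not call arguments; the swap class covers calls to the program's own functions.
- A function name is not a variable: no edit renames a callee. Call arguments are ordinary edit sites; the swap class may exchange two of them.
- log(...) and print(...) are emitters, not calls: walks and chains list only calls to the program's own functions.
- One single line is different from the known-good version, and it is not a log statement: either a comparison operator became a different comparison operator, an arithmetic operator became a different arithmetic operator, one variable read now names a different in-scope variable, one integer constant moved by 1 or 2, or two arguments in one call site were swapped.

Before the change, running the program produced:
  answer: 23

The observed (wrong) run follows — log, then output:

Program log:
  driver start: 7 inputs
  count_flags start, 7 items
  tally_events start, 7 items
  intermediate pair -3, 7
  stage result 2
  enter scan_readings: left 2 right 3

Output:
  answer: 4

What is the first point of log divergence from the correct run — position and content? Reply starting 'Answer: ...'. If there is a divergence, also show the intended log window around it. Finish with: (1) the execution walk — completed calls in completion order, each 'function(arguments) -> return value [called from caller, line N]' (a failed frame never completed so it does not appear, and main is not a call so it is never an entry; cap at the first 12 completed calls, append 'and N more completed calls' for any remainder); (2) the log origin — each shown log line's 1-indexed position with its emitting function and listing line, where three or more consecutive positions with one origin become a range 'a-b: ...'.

Answer: position 5 — shown 'stage result 2', intended 'stage result 28'.
Intended log window:
  3: tally_events start, 7 items
  4: intermediate pair -3, 7
  5: stage result 28
  6: enter scan_readings: left 28 right 3
Execution walk:
  tally_events([7, -3, 2, 4, 11, 4, 11]) -> -3  [called from count_flags, line 16]
  grade_run(0, 2) -> 2  [called from grade_run, line 4]
  grade_run(1, 4) -> 2  [called from grade_run, line 4]
  grade_run(2, 6) -> 2  [called from grade_run, line 4]
  grade_run(3, 8) -> 2  [called from grade_run, line 4]
  grade_run(4, 10) -> 2  [called from grade_run, line 4]
  grade_run(5, 12) -> 2  [called from grade_run, line 4]
  grade_run(6, 14) -> 2  [called from grade_run, line 4]
  grade_run(7, 0) -> 2  [called from count_flags, line 19]
  count_flags([7, -3, 2, 4, 11, 4, 11]) -> 2  [called from main, line 34]
  scan_readings(2, 3) -> 4  [called from main, line 36]
Origin of each log line:
  1: from main, line 33
  2: from count_flags, line 15
  3: from tally_events, line 7
  4: from count_flags, line 18
  5: from main, line 35
  6: from scan_readings, line 22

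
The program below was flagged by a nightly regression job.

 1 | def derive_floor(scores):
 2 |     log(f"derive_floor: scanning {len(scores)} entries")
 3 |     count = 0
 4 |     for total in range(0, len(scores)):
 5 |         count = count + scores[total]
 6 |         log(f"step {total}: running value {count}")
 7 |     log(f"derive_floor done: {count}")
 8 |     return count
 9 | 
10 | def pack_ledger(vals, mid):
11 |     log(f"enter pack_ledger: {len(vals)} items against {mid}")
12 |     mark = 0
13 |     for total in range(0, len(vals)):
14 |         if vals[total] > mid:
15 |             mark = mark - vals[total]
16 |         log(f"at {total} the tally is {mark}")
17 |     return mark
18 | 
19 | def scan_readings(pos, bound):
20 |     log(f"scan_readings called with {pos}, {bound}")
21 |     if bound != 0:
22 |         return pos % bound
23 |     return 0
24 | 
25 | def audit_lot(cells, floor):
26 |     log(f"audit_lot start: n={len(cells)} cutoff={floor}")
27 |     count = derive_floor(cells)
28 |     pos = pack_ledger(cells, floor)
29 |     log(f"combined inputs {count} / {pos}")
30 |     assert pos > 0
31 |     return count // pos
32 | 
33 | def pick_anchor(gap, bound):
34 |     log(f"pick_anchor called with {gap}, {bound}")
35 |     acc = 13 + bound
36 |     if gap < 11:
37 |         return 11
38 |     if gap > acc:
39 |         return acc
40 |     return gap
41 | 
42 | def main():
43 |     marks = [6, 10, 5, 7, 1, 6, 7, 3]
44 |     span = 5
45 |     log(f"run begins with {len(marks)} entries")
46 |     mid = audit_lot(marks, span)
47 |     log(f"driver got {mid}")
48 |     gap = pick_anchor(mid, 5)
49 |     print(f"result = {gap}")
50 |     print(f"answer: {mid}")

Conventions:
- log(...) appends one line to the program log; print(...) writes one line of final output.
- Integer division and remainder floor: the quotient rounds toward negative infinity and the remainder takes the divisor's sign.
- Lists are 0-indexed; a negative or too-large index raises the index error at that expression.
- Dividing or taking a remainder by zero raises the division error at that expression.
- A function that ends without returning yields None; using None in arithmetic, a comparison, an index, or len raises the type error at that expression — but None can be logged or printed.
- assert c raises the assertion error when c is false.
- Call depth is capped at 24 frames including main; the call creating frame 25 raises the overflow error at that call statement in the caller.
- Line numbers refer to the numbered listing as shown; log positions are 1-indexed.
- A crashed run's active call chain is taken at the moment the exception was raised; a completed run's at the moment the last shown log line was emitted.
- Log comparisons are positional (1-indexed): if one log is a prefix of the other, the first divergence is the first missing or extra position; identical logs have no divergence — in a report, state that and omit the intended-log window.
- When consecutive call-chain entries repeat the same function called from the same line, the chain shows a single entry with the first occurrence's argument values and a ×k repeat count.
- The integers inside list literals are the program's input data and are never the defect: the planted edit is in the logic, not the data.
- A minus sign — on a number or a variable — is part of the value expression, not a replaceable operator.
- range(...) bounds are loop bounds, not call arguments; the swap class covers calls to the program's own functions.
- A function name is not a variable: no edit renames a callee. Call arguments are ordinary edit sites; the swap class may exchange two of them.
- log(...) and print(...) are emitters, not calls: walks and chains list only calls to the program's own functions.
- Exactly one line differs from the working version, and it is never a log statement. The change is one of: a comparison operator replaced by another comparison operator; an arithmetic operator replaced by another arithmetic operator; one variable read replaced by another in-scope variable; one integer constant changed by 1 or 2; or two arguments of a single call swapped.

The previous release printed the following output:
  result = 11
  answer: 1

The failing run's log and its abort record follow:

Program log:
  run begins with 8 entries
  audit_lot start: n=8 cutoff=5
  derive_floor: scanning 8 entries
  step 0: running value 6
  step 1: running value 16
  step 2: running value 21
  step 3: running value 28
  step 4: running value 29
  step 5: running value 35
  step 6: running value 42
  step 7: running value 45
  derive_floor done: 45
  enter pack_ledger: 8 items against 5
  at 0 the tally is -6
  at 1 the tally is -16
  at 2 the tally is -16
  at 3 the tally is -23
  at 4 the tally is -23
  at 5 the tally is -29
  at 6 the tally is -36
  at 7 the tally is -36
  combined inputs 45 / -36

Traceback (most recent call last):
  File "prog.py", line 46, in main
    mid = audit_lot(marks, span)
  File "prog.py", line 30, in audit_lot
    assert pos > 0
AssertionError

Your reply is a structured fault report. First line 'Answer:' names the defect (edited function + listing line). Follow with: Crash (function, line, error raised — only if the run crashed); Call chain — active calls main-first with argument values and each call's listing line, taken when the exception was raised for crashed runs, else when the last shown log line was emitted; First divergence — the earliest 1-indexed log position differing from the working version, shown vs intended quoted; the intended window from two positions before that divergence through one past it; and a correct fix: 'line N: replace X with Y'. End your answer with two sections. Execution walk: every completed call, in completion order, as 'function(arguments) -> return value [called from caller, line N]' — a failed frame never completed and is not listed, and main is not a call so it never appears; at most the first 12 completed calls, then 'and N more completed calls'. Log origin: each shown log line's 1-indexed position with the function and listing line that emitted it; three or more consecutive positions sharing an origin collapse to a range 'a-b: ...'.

Answer: the defect is in pack_ledger at line 15.
Key fact: The earliest visible damage is log position 14 — 'at 0 the tally is -6' rather than the intended 'at 0 the tally is 6'.
Crash: audit_lot, line 30, AssertionError.
Call chain: main -> audit_lot([6, 10, 5, 7, 1, 6, 7, 3], 5) (called at line 46).
First divergence: position 14 — shown 'at 0 the tally is -6', intended 'at 0 the tally is 6'.
Intended log window:
  12: derive_floor done: 45
  13: enter pack_ledger: 8 items against 5
  14: at 0 the tally is 6
  15: at 1 the tally is 16
Execution walk:
  derive_floor([6, 10, 5, 7, 1, 6, 7, 3]) -> 45  [called from audit_lot, line 27]
  pack_ledger([6, 10, 5, 7, 1, 6, 7, 3], 5) -> -36  [called from audit_lot, line 28]
Log origins:
  1: from main, line 45
  2: from audit_lot, line 26
  3: from derive_floor, line 2
  4-11: from derive_floor, line 6
  12: from derive_floor, line 7
  13: from pack_ledger, line 11
  14-21: from pack_ledger, line 16
  22: from audit_lot, line 29
A correct fix: line 15: replace `-` with `+`.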